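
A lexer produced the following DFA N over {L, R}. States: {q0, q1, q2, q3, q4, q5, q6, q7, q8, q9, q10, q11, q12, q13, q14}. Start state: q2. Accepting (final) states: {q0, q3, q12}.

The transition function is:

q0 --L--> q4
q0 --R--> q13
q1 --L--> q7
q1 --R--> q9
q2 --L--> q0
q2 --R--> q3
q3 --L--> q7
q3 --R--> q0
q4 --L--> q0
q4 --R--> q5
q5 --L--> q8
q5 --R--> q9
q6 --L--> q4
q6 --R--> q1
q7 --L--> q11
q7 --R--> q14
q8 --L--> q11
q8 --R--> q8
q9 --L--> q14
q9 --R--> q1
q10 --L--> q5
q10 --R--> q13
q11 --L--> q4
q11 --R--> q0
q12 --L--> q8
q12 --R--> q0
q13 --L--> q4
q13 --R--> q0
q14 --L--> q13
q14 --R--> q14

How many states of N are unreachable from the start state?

3

No path from q2 leads to q6, q10, q12; the other 12 states are all reachable.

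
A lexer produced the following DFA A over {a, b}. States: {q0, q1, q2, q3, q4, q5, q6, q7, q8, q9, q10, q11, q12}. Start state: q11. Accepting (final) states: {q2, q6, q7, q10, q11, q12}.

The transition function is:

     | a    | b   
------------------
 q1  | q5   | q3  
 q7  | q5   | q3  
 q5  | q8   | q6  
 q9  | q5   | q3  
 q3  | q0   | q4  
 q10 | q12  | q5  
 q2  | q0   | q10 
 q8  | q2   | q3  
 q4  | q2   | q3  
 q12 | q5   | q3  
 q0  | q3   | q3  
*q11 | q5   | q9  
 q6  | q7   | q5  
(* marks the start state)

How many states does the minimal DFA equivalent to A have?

Reachable states from the start: {q0,q2,q3,q4,q5,q6,q7,q8,q9,q10,q11,q12}. Unreachable: {q1} — drop them.
Start with accepting vs non-accepting: {q2,q6,q7,q10,q11,q12} | {q0,q3,q4,q5,q8,q9}.
Refine {q2,q6,q7,q10,q11,q12} on symbol a: members go to different blocks, giving {q2,q7,q11,q12} and {q6,q10}.
Split {q2,q7,q11,q12} by δ(·,b) → {q7,q11,q12} and {q2}.
Refine {q0,q3,q4,q5,q8,q9} on symbol a: members go to different blocks, giving {q0,q3,q5,q9} and {q4,q8}.
On input a, block {q0,q3,q5,q9} splits into {q0,q3,q9} and {q5}.
On input a, block {q0,q3,q9} splits into {q0,q3} and {q9}.
Refine {q7,q11,q12} on symbol b: members go to different blocks, giving {q7,q12} and {q11}.
Split {q0,q3} by δ(·,b) → {q0} and {q3}.
No further refinement is possible. Final partition (9 blocks): {q7,q12} | {q0} | {q6,q10} | {q2} | {q4,q8} | {q5} | {q9} | {q11} | {q3}.

9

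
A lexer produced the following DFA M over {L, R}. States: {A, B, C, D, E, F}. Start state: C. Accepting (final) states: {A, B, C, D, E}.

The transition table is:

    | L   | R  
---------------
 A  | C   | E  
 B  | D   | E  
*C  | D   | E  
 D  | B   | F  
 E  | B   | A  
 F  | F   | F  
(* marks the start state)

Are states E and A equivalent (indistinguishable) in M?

Yes

Every state is reachable, so we keep all 6.
Initial partition by acceptance: {A,B,C,D,E} | {F}.
On input R, block {A,B,C,D,E} splits into {A,B,C,E} and {D}.
Split {A,B,C,E} by δ(·,L) → {A,E} and {B,C}.
No further refinement is possible. Final partition (4 blocks): {A,E} | {F} | {D} | {B,C}.
E and A lie in the same block of the stable partition, so they are equivalent — no string distinguishes them.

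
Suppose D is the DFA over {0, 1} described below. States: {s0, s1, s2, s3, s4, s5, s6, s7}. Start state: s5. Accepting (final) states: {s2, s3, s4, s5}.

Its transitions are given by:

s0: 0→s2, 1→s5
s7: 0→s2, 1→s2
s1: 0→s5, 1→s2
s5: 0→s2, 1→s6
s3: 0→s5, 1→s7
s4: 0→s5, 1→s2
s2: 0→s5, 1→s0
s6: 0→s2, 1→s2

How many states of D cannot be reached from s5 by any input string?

BFS from s5 reaches {s0, s2, s5, s6}; the 4 state(s) s1, s3, s4, s7 are never visited.

4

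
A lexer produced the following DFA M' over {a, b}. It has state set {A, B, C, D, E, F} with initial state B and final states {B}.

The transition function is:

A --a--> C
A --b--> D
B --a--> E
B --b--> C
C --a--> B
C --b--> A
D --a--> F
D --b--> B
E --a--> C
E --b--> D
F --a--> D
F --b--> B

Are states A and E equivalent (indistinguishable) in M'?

Yes

P0 = {B} | {A,C,D,E,F}.
Split {A,C,D,E,F} by δ(·,a) → {A,D,E,F} and {C}.
On input a, block {A,D,E,F} splits into {A,E} and {D,F}.
No further refinement is possible. Final partition (4 blocks): {B} | {A,E} | {C} | {D,F}.
A and E lie in the same block of the stable partition, so they are equivalent — no string distinguishes them.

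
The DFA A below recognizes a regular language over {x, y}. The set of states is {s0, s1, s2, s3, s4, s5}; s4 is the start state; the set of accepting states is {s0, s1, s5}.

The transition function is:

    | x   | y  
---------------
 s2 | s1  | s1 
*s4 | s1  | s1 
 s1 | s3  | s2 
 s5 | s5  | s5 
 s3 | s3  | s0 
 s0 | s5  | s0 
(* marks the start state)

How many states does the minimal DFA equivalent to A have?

4

Initial partition by acceptance: {s0,s1,s5} | {s2,s3,s4}.
Refine {s0,s1,s5} on symbol x: members go to different blocks, giving {s0,s5} and {s1}.
On input x, block {s2,s3,s4} splits into {s2,s4} and {s3}.
No further refinement is possible. Final partition (4 blocks): {s0,s5} | {s2,s4} | {s1} | {s3}.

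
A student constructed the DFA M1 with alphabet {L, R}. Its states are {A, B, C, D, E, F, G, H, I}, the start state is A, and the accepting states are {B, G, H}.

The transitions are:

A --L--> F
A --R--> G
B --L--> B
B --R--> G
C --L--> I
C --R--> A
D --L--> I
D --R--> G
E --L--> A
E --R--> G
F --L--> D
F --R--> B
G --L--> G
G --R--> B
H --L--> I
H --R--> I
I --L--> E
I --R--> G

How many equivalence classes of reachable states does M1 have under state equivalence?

2

States {C,H} cannot be reached from the start state, so discard them.
Initial partition by acceptance: {B,G} | {A,D,E,F,I}.
The partition is now stable with 2 blocks: {B,G} | {A,D,E,F,I}.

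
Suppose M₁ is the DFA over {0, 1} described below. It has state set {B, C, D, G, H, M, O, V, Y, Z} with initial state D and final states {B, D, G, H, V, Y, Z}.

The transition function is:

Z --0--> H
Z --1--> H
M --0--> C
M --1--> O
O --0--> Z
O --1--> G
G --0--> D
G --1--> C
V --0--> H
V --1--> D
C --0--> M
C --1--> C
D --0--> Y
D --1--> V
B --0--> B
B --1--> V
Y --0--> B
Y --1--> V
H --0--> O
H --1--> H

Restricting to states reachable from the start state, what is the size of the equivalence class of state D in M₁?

Every state is reachable, so we keep all 10.
Initial partition by acceptance: {B,D,G,H,V,Y,Z} | {C,M,O}.
Split {B,D,G,H,V,Y,Z} by δ(·,0) → {B,D,G,V,Y,Z} and {H}.
On input 0, block {B,D,G,V,Y,Z} splits into {B,D,G,Y} and {V,Z}.
Refine {B,D,G,Y} on symbol 1: members go to different blocks, giving {B,D,Y} and {G}.
On input 0, block {C,M,O} splits into {C,M} and {O}.
On input 1, block {C,M} splits into {C} and {M}.
Split {V,Z} by δ(·,1) → {V} and {Z}.
Stable partition: {B,D,Y} | {C} | {H} | {V} | {G} | {O} | {M} | {Z} — 8 equivalence classes.
The equivalence class containing D is {B,D,Y}, of size 3.

3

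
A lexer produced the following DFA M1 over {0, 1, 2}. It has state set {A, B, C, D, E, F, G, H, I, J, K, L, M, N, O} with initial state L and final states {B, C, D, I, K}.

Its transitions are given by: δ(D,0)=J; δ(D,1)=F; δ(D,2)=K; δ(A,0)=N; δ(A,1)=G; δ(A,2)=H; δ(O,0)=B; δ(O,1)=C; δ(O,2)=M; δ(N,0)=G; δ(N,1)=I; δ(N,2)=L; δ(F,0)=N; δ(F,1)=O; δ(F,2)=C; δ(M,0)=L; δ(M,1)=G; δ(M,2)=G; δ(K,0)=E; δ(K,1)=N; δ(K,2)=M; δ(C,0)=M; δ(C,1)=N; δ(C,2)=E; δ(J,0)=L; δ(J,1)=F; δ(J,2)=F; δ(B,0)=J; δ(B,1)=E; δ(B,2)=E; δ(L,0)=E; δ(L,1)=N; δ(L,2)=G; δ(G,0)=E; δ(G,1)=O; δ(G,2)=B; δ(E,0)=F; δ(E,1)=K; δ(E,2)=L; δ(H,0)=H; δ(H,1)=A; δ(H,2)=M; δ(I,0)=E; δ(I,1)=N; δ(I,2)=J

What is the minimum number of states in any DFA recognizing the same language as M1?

Reachable states from the start: {B,C,E,F,G,I,J,K,L,M,N,O}. Unreachable: {A,D,H} — drop them.
P0 = {B,C,I,K} | {E,F,G,J,L,M,N,O}.
Refine {E,F,G,J,L,M,N,O} on symbol 0: members go to different blocks, giving {E,F,G,J,L,M,N} and {O}.
Refine {E,F,G,J,L,M,N} on symbol 1: members go to different blocks, giving {J,L,M} and {E,N} and {F,G}.
Split {B,C,I,K} by δ(·,0) → {B,C} and {I,K}.
Split {J,L,M} by δ(·,0) → {J,M} and {L}.
No further refinement is possible. Final partition (7 blocks): {B,C} | {J,M} | {O} | {E,N} | {F,G} | {I,K} | {L}.

7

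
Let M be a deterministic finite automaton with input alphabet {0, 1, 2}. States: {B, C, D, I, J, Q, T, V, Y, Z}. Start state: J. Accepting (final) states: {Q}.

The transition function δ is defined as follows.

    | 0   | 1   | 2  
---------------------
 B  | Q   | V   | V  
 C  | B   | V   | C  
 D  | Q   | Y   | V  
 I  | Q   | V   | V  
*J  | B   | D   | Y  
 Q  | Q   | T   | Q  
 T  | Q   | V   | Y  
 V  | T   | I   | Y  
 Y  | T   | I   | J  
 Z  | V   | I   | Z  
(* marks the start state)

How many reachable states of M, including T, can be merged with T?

States {C,Z} cannot be reached from the start state, so discard them.
Initial partition by acceptance: {Q} | {B,D,I,J,T,V,Y}.
On input 0, block {B,D,I,J,T,V,Y} splits into {B,D,I,T} and {J,V,Y}.
No further refinement is possible. Final partition (3 blocks): {Q} | {B,D,I,T} | {J,V,Y}.
The equivalence class containing T is {B,D,I,T}, of size 4.

4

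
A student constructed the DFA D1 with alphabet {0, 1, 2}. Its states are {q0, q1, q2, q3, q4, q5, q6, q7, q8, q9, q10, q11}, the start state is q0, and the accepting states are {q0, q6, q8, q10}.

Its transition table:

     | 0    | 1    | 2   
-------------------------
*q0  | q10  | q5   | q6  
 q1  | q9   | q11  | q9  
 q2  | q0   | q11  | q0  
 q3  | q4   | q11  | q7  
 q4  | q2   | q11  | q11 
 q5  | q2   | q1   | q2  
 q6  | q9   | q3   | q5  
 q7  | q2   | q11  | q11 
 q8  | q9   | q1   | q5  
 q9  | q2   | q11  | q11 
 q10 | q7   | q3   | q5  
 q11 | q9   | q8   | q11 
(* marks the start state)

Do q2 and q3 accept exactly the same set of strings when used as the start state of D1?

No

Every state is reachable, so we keep all 12.
Start with accepting vs non-accepting: {q0,q6,q8,q10} | {q1,q2,q3,q4,q5,q7,q9,q11}.
On input 0, block {q0,q6,q8,q10} splits into {q6,q8,q10} and {q0}.
Split {q1,q2,q3,q4,q5,q7,q9,q11} by δ(·,0) → {q1,q3,q4,q5,q7,q9,q11} and {q2}.
Refine {q1,q3,q4,q5,q7,q9,q11} on symbol 0: members go to different blocks, giving {q4,q5,q7,q9} and {q1,q3,q11}.
Refine {q4,q5,q7,q9} on symbol 2: members go to different blocks, giving {q4,q7,q9} and {q5}.
Split {q1,q3,q11} by δ(·,1) → {q1,q3} and {q11}.
Stable partition: {q6,q8,q10} | {q4,q7,q9} | {q0} | {q2} | {q1,q3} | {q5} | {q11} — 7 equivalence classes.
q2 and q3 end up in different blocks, so they are distinguishable. For instance, the string '0' is accepted from only q2.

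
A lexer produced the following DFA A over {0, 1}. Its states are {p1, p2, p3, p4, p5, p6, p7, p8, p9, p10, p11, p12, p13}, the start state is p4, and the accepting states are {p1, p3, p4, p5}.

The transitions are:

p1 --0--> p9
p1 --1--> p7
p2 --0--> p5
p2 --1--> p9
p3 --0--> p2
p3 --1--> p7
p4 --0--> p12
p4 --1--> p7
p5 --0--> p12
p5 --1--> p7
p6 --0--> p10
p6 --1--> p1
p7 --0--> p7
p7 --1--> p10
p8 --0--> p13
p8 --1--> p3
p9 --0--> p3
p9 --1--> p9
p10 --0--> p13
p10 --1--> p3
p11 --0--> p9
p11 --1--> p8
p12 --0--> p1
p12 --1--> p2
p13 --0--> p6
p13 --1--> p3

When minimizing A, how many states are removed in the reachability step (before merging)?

Starting at p4 and following transitions, the reachable set is {p1, p2, p3, p4, p5, p6, p7, p9, p10, p12, p13}. That leaves p8, p11 unreachable — 2 in total.

2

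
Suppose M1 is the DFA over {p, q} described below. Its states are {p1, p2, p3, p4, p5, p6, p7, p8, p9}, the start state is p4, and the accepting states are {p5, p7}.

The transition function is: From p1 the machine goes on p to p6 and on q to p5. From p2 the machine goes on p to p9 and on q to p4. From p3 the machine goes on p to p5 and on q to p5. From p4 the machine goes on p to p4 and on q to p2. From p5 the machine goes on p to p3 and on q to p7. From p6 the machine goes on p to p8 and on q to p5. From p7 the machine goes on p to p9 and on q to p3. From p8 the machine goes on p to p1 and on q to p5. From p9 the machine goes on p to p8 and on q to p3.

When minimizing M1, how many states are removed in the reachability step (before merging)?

Every one of the 9 states is reachable from p4.

0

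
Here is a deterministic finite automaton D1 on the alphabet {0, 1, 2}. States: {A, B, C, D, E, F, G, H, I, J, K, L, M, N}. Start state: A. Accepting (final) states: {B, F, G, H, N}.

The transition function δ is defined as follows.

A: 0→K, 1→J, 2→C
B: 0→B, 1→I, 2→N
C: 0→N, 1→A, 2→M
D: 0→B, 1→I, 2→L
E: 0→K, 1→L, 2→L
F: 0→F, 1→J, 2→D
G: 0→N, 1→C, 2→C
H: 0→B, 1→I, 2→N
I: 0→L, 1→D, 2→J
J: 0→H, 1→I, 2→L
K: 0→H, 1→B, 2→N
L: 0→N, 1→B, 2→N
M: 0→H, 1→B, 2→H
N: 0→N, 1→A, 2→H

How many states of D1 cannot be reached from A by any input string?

3

BFS from A reaches {A, B, C, D, H, I, J, K, L, M, N}; the 3 state(s) E, F, G are never visited.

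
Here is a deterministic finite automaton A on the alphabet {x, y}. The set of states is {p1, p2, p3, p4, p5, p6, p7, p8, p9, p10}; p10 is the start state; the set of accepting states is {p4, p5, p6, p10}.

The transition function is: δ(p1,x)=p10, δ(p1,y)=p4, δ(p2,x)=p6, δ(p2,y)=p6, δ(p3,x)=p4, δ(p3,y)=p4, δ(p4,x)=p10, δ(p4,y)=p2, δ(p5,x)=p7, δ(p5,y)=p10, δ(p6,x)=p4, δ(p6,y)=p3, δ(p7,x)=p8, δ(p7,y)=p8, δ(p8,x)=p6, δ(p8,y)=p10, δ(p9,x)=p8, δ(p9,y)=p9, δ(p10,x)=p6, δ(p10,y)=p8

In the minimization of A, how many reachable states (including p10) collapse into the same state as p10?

States {p1,p5,p7,p9} cannot be reached from the start state, so discard them.
Initial partition by acceptance: {p4,p6,p10} | {p2,p3,p8}.
The partition is now stable with 2 blocks: {p4,p6,p10} | {p2,p3,p8}.
State p10 belongs to the block {p4,p6,p10}, which has 3 states.

3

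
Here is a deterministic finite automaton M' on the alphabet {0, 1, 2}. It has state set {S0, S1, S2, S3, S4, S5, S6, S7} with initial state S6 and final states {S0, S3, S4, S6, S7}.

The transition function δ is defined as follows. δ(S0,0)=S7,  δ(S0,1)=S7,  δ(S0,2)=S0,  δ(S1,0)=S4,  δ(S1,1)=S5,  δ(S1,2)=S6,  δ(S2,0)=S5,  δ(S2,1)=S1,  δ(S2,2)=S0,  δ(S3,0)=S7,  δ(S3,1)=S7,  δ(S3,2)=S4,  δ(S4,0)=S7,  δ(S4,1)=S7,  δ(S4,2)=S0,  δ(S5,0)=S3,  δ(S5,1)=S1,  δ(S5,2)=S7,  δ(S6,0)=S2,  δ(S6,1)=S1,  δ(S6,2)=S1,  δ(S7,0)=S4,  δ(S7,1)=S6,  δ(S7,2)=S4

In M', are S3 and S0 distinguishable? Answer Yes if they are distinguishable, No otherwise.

No

All states are reachable from the start state.
Start with accepting vs non-accepting: {S0,S3,S4,S6,S7} | {S1,S2,S5}.
On input 0, block {S0,S3,S4,S6,S7} splits into {S0,S3,S4,S7} and {S6}.
On input 1, block {S0,S3,S4,S7} splits into {S0,S3,S4} and {S7}.
Refine {S1,S2,S5} on symbol 0: members go to different blocks, giving {S1,S5} and {S2}.
On input 2, block {S1,S5} splits into {S1} and {S5}.
Stable partition: {S0,S3,S4} | {S1} | {S6} | {S7} | {S2} | {S5} — 6 equivalence classes.
S3 and S0 lie in the same block of the stable partition, so they are equivalent — no string distinguishes them.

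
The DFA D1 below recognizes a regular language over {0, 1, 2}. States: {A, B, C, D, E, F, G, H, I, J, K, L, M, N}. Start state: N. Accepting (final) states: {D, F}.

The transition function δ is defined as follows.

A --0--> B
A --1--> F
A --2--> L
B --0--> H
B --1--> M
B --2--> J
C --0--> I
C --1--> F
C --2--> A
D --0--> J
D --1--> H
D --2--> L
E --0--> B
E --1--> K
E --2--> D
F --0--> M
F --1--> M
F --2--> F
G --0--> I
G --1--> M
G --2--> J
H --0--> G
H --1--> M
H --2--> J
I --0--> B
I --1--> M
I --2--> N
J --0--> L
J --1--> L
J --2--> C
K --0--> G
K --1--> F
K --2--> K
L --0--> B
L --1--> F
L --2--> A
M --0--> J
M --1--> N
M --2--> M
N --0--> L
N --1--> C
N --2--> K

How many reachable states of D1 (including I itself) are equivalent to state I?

4

Reachable states from the start: {A,B,C,F,G,H,I,J,K,L,M,N}. Unreachable: {D,E} — drop them.
P0 = {F} | {A,B,C,G,H,I,J,K,L,M,N}.
Refine {A,B,C,G,H,I,J,K,L,M,N} on symbol 1: members go to different blocks, giving {B,G,H,I,J,M,N} and {A,C,K,L}.
Split {B,G,H,I,J,M,N} by δ(·,0) → {B,G,H,I,M} and {J,N}.
Split {B,G,H,I,M} by δ(·,0) → {B,G,H,I} and {M}.
Stable partition: {F} | {B,G,H,I} | {A,C,K,L} | {J,N} | {M} — 5 equivalence classes.
State I belongs to the block {B,G,H,I}, which has 4 states.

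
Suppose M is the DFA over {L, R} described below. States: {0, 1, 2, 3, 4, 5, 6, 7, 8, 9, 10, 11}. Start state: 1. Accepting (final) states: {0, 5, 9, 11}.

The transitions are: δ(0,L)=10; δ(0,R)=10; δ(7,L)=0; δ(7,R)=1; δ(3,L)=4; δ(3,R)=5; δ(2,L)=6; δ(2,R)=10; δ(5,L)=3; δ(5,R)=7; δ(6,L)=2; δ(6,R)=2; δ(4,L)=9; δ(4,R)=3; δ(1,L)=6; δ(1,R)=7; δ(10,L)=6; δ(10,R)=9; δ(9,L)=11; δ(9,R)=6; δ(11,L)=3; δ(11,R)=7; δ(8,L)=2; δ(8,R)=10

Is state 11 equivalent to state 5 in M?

Yes

States {8} cannot be reached from the start state, so discard them.
Start with accepting vs non-accepting: {0,5,9,11} | {1,2,3,4,6,7,10}.
Split {0,5,9,11} by δ(·,L) → {0,5,11} and {9}.
On input L, block {1,2,3,4,6,7,10} splits into {1,2,3,6,10} and {4} and {7}.
Split {0,5,11} by δ(·,R) → {5,11} and {0}.
Split {1,2,3,6,10} by δ(·,L) → {1,2,6,10} and {3}.
On input R, block {1,2,6,10} splits into {2,6} and {1} and {10}.
On input R, block {2,6} splits into {2} and {6}.
The partition is now stable with 10 blocks: {5,11} | {2} | {9} | {4} | {7} | {0} | {3} | {1} | {10} | {6}.
11 and 5 lie in the same block of the stable partition, so they are equivalent — no string distinguishes them.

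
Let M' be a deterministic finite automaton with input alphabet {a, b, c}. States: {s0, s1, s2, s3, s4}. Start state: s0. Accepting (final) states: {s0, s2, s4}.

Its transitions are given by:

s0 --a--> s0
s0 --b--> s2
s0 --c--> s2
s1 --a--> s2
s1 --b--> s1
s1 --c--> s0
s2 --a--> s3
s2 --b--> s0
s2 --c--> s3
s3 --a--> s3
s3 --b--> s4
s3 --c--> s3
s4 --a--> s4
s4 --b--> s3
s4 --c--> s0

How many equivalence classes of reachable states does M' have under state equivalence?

4

First remove the unreachable states {s1}; 4 states remain.
Start with accepting vs non-accepting: {s0,s2,s4} | {s3}.
Split {s0,s2,s4} by δ(·,a) → {s0,s4} and {s2}.
On input b, block {s0,s4} splits into {s0} and {s4}.
The partition is now stable with 4 blocks: {s0} | {s3} | {s2} | {s4}.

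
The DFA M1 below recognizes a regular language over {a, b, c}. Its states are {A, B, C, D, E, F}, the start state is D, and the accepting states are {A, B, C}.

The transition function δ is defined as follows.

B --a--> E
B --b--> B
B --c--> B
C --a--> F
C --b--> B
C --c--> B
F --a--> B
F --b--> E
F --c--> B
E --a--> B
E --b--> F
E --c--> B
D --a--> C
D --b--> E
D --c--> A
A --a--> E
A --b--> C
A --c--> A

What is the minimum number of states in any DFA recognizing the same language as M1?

2

Every state is reachable, so we keep all 6.
P0 = {A,B,C} | {D,E,F}.
Stable partition: {A,B,C} | {D,E,F} — 2 equivalence classes.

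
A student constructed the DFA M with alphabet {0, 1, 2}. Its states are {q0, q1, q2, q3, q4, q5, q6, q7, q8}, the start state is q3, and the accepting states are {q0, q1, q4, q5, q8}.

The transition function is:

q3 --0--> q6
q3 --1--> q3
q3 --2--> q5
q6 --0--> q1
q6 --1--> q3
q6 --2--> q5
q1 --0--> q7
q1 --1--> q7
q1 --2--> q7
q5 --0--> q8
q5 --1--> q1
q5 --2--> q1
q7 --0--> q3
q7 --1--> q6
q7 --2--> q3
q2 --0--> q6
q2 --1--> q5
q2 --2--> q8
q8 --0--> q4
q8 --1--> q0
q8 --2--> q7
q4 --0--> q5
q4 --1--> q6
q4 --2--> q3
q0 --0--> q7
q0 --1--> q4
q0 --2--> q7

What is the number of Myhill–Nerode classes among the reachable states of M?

8

States {q2} cannot be reached from the start state, so discard them.
P0 = {q0,q1,q4,q5,q8} | {q3,q6,q7}.
Split {q0,q1,q4,q5,q8} by δ(·,0) → {q4,q5,q8} and {q0,q1}.
Split {q4,q5,q8} by δ(·,1) → {q5,q8} and {q4}.
On input 0, block {q5,q8} splits into {q5} and {q8}.
On input 0, block {q3,q6,q7} splits into {q3,q7} and {q6}.
Split {q3,q7} by δ(·,0) → {q3} and {q7}.
Split {q0,q1} by δ(·,1) → {q0} and {q1}.
Stable partition: {q5} | {q3} | {q0} | {q4} | {q8} | {q6} | {q7} | {q1} — 8 equivalence classes.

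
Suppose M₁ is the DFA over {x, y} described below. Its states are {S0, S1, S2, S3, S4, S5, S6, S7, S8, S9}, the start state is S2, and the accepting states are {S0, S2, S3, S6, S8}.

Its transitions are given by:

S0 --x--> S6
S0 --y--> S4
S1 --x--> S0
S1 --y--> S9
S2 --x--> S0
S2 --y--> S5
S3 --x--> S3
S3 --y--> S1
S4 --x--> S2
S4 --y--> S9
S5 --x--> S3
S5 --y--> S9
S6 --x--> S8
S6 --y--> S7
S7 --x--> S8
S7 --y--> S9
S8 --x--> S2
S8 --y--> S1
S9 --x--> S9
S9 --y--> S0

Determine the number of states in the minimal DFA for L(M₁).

3

P0 = {S0,S2,S3,S6,S8} | {S1,S4,S5,S7,S9}.
Refine {S1,S4,S5,S7,S9} on symbol x: members go to different blocks, giving {S1,S4,S5,S7} and {S9}.
No further refinement is possible. Final partition (3 blocks): {S0,S2,S3,S6,S8} | {S1,S4,S5,S7} | {S9}.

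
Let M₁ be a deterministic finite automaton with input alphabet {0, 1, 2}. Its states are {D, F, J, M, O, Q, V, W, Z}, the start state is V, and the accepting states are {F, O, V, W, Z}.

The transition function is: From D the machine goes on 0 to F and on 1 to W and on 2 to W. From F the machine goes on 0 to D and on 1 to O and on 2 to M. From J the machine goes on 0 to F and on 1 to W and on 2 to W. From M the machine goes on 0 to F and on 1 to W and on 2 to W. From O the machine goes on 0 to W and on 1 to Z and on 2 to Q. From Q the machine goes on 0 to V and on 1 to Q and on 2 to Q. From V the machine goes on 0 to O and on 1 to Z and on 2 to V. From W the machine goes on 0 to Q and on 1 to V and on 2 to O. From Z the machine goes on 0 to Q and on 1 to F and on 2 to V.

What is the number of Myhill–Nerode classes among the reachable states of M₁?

7

First remove the unreachable states {J}; 8 states remain.
P0 = {F,O,V,W,Z} | {D,M,Q}.
Split {F,O,V,W,Z} by δ(·,0) → {F,W,Z} and {O,V}.
Refine {F,W,Z} on symbol 1: members go to different blocks, giving {F,W} and {Z}.
Refine {F,W} on symbol 2: members go to different blocks, giving {F} and {W}.
On input 0, block {D,M,Q} splits into {D,M} and {Q}.
Refine {O,V} on symbol 0: members go to different blocks, giving {O} and {V}.
The partition is now stable with 7 blocks: {F} | {D,M} | {O} | {Z} | {W} | {Q} | {V}.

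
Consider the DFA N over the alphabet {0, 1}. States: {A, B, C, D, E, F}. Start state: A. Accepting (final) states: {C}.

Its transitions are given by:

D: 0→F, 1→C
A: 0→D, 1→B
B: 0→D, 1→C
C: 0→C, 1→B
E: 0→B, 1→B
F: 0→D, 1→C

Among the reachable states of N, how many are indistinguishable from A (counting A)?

First remove the unreachable states {E}; 5 states remain.
Initial partition by acceptance: {C} | {A,B,D,F}.
Refine {A,B,D,F} on symbol 1: members go to different blocks, giving {B,D,F} and {A}.
No further refinement is possible. Final partition (3 blocks): {C} | {B,D,F} | {A}.
State A belongs to the block {A}, which has 1 states.

1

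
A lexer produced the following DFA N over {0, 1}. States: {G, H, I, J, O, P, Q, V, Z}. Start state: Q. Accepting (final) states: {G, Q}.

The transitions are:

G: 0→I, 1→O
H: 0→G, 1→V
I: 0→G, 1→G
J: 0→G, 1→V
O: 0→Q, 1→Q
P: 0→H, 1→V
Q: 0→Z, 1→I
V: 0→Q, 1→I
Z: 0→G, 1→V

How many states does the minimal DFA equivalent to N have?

6

States {H,J,P} cannot be reached from the start state, so discard them.
Start with accepting vs non-accepting: {G,Q} | {I,O,V,Z}.
Split {I,O,V,Z} by δ(·,1) → {I,O} and {V,Z}.
Refine {G,Q} on symbol 0: members go to different blocks, giving {Q} and {G}.
Split {I,O} by δ(·,0) → {I} and {O}.
Split {V,Z} by δ(·,0) → {V} and {Z}.
The partition is now stable with 6 blocks: {Q} | {I} | {V} | {G} | {O} | {Z}.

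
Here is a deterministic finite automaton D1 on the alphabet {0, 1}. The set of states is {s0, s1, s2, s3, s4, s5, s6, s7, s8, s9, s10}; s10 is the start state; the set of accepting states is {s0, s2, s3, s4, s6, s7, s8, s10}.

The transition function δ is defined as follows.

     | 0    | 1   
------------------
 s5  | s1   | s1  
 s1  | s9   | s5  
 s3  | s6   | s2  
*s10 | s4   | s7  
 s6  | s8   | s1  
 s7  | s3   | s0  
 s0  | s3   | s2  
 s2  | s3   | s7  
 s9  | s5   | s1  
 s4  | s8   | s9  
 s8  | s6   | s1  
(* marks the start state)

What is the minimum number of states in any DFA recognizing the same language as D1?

Every state is reachable, so we keep all 11.
Initial partition by acceptance: {s0,s2,s3,s4,s6,s7,s8,s10} | {s1,s5,s9}.
Refine {s0,s2,s3,s4,s6,s7,s8,s10} on symbol 1: members go to different blocks, giving {s0,s2,s3,s7,s10} and {s4,s6,s8}.
Refine {s0,s2,s3,s7,s10} on symbol 0: members go to different blocks, giving {s0,s2,s7} and {s3,s10}.
Stable partition: {s0,s2,s7} | {s1,s5,s9} | {s4,s6,s8} | {s3,s10} — 4 equivalence classes.

4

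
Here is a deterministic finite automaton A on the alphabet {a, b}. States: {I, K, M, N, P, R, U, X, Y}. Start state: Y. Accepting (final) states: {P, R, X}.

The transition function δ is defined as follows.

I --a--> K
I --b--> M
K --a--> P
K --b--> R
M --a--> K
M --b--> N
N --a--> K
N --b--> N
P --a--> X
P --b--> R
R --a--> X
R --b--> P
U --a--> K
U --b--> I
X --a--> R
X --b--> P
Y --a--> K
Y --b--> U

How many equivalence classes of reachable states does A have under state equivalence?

Every state is reachable, so we keep all 9.
P0 = {P,R,X} | {I,K,M,N,U,Y}.
Refine {I,K,M,N,U,Y} on symbol a: members go to different blocks, giving {I,M,N,U,Y} and {K}.
No further refinement is possible. Final partition (3 blocks): {P,R,X} | {I,M,N,U,Y} | {K}.

3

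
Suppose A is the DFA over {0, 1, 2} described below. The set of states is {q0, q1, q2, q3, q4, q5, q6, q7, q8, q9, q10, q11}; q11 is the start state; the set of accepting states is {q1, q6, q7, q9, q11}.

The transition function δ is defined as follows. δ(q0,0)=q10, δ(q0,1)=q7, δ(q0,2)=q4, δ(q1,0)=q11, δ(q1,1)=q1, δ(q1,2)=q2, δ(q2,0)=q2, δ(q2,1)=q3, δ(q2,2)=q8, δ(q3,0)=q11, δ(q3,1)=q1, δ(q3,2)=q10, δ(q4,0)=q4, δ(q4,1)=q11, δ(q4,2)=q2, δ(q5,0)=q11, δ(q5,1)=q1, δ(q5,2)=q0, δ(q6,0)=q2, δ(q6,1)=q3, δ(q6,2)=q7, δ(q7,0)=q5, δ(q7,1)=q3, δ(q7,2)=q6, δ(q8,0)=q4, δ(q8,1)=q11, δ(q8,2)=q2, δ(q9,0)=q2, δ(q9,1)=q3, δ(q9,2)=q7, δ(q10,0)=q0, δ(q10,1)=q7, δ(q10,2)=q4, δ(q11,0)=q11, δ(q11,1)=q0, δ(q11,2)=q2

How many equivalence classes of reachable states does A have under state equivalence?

Reachable states from the start: {q0,q1,q2,q3,q4,q5,q6,q7,q8,q10,q11}. Unreachable: {q9} — drop them.
Start with accepting vs non-accepting: {q1,q6,q7,q11} | {q0,q2,q3,q4,q5,q8,q10}.
Refine {q1,q6,q7,q11} on symbol 0: members go to different blocks, giving {q1,q11} and {q6,q7}.
On input 1, block {q1,q11} splits into {q1} and {q11}.
Refine {q0,q2,q3,q4,q5,q8,q10} on symbol 0: members go to different blocks, giving {q0,q2,q4,q8,q10} and {q3,q5}.
Split {q0,q2,q4,q8,q10} by δ(·,1) → {q0,q10} and {q4,q8} and {q2}.
Split {q6,q7} by δ(·,0) → {q6} and {q7}.
The partition is now stable with 8 blocks: {q1} | {q0,q10} | {q6} | {q11} | {q3,q5} | {q4,q8} | {q2} | {q7}.

8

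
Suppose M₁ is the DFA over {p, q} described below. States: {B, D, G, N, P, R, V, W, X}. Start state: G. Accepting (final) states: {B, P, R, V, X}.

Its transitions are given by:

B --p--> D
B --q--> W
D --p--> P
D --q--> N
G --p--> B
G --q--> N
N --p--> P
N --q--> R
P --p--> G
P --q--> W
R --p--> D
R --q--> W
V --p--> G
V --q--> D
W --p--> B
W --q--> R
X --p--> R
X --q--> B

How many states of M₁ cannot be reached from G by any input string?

Starting at G and following transitions, the reachable set is {B, D, G, N, P, R, W}. That leaves V, X unreachable — 2 in total.

2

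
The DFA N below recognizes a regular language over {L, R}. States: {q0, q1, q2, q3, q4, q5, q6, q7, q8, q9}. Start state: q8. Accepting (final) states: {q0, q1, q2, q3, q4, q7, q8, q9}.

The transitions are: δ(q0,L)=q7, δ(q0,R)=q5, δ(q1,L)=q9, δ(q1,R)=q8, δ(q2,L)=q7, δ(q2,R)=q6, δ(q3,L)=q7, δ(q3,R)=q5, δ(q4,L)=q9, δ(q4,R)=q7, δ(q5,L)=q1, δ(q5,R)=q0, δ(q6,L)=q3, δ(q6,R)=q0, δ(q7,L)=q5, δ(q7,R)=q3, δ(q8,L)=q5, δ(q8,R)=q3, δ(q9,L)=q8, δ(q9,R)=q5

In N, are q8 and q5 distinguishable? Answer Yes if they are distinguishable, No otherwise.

Yes

Reachable states from the start: {q0,q1,q3,q5,q7,q8,q9}. Unreachable: {q2,q4,q6} — drop them.
P0 = {q0,q1,q3,q7,q8,q9} | {q5}.
Split {q0,q1,q3,q7,q8,q9} by δ(·,L) → {q0,q1,q3,q9} and {q7,q8}.
Refine {q0,q1,q3,q9} on symbol L: members go to different blocks, giving {q0,q3,q9} and {q1}.
No further refinement is possible. Final partition (4 blocks): {q0,q3,q9} | {q5} | {q7,q8} | {q1}.
q8 and q5 end up in different blocks, so they are distinguishable. For instance, the string 'ε' is accepted from only q8.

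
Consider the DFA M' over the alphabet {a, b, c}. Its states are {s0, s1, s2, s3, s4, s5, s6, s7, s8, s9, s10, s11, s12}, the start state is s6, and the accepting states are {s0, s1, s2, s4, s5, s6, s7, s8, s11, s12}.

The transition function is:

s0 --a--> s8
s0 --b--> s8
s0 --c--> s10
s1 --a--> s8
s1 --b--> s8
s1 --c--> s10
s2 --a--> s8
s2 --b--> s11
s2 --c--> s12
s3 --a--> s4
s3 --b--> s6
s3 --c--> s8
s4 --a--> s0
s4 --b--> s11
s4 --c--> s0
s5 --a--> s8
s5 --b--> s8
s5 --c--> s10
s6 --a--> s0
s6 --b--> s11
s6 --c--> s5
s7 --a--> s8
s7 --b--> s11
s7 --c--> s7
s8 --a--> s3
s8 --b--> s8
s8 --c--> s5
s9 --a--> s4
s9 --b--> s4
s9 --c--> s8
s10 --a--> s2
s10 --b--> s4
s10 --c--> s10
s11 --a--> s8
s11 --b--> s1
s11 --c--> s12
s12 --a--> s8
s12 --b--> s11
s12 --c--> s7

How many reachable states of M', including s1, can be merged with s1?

States {s9} cannot be reached from the start state, so discard them.
Initial partition by acceptance: {s0,s1,s2,s4,s5,s6,s7,s8,s11,s12} | {s3,s10}.
On input a, block {s0,s1,s2,s4,s5,s6,s7,s8,s11,s12} splits into {s0,s1,s2,s4,s5,s6,s7,s11,s12} and {s8}.
Split {s0,s1,s2,s4,s5,s6,s7,s11,s12} by δ(·,a) → {s0,s1,s2,s5,s7,s11,s12} and {s4,s6}.
On input b, block {s0,s1,s2,s5,s7,s11,s12} splits into {s2,s7,s11,s12} and {s0,s1,s5}.
On input b, block {s2,s7,s11,s12} splits into {s2,s7,s12} and {s11}.
On input a, block {s3,s10} splits into {s3} and {s10}.
The partition is now stable with 7 blocks: {s2,s7,s12} | {s3} | {s8} | {s4,s6} | {s0,s1,s5} | {s11} | {s10}.
State s1 belongs to the block {s0,s1,s5}, which has 3 states.

3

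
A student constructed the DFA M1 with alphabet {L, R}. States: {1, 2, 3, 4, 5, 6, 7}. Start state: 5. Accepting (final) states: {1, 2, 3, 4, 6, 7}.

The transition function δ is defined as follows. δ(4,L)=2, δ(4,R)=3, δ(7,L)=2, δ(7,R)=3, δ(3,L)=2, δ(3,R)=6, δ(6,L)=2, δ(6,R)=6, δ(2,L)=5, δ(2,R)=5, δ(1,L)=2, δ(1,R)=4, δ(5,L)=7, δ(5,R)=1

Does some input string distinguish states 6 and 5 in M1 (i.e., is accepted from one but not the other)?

All states are reachable from the start state.
P0 = {1,2,3,4,6,7} | {5}.
Split {1,2,3,4,6,7} by δ(·,L) → {1,3,4,6,7} and {2}.
No further refinement is possible. Final partition (3 blocks): {1,3,4,6,7} | {5} | {2}.
6 and 5 end up in different blocks, so they are distinguishable. For instance, the string 'ε' is accepted from only 6.

Yes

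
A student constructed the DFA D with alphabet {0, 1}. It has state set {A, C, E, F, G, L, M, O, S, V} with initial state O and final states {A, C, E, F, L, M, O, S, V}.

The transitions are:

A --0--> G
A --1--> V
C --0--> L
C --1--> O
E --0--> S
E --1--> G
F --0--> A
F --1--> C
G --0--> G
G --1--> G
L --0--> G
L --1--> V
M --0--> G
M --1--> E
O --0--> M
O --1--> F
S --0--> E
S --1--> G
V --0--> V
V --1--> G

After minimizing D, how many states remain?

All states are reachable from the start state.
Start with accepting vs non-accepting: {A,C,E,F,L,M,O,S,V} | {G}.
On input 0, block {A,C,E,F,L,M,O,S,V} splits into {C,E,F,O,S,V} and {A,L,M}.
Split {C,E,F,O,S,V} by δ(·,0) → {C,F,O} and {E,S,V}.
No further refinement is possible. Final partition (4 blocks): {C,F,O} | {G} | {A,L,M} | {E,S,V}.

4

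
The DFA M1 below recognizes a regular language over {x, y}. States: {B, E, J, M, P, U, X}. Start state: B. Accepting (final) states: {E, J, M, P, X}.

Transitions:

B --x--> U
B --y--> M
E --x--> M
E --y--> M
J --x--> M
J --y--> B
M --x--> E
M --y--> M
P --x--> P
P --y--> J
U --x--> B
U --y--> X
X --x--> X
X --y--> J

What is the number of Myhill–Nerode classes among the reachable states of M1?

5

States {P} cannot be reached from the start state, so discard them.
P0 = {E,J,M,X} | {B,U}.
Refine {E,J,M,X} on symbol y: members go to different blocks, giving {E,M,X} and {J}.
On input y, block {E,M,X} splits into {E,M} and {X}.
Refine {B,U} on symbol y: members go to different blocks, giving {B} and {U}.
Stable partition: {E,M} | {B} | {J} | {X} | {U} — 5 equivalence classes.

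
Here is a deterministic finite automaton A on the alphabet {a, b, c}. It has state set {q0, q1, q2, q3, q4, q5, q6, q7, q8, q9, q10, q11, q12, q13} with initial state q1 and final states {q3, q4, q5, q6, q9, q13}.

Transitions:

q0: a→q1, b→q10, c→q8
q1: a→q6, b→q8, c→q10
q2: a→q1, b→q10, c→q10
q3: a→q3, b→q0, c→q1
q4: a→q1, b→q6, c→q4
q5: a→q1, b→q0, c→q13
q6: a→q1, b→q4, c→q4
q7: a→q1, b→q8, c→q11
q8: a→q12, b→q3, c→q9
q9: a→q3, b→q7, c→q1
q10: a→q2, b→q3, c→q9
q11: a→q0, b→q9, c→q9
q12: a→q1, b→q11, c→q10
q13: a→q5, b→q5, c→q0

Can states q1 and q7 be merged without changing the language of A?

No

States {q5,q13} cannot be reached from the start state, so discard them.
P0 = {q3,q4,q6,q9} | {q0,q1,q2,q7,q8,q10,q11,q12}.
On input a, block {q3,q4,q6,q9} splits into {q3,q9} and {q4,q6}.
On input a, block {q0,q1,q2,q7,q8,q10,q11,q12} splits into {q0,q2,q7,q8,q10,q11,q12} and {q1}.
Refine {q0,q2,q7,q8,q10,q11,q12} on symbol a: members go to different blocks, giving {q0,q2,q7,q12} and {q8,q10,q11}.
The partition is now stable with 5 blocks: {q3,q9} | {q0,q2,q7,q12} | {q4,q6} | {q1} | {q8,q10,q11}.
q1 and q7 end up in different blocks, so they are distinguishable. For instance, the string 'a' is accepted from only q1.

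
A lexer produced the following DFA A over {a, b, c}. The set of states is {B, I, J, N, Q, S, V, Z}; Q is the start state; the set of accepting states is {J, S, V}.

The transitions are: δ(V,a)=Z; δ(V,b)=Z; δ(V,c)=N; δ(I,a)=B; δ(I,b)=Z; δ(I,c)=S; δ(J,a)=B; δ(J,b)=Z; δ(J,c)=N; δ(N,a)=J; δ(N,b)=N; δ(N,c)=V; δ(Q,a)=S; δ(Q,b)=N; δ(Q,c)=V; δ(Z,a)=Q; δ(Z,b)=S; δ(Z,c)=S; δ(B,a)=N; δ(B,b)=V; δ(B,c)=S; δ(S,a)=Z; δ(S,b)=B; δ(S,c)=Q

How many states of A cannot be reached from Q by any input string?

Starting at Q and following transitions, the reachable set is {B, J, N, Q, S, V, Z}. That leaves I unreachable — 1 in total.

1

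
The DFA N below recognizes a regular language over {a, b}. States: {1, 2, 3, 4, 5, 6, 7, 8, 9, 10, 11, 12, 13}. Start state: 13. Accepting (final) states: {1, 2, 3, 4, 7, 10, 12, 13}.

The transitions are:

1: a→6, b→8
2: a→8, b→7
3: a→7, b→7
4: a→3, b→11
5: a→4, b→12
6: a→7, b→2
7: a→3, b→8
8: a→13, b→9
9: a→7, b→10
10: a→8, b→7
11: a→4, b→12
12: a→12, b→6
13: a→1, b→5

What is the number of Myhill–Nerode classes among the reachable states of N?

10

Every state is reachable, so we keep all 13.
Start with accepting vs non-accepting: {1,2,3,4,7,10,12,13} | {5,6,8,9,11}.
Split {1,2,3,4,7,10,12,13} by δ(·,a) → {3,4,7,12,13} and {1,2,10}.
On input a, block {3,4,7,12,13} splits into {3,4,7,12} and {13}.
On input b, block {3,4,7,12} splits into {4,7,12} and {3}.
On input a, block {4,7,12} splits into {4,7} and {12}.
Refine {5,6,8,9,11} on symbol a: members go to different blocks, giving {5,6,9,11} and {8}.
On input b, block {4,7} splits into {4} and {7}.
Split {5,6,9,11} by δ(·,a) → {5,11} and {6,9}.
On input a, block {1,2,10} splits into {2,10} and {1}.
Stable partition: {4} | {5,11} | {2,10} | {13} | {3} | {12} | {8} | {7} | {6,9} | {1} — 10 equivalence classes.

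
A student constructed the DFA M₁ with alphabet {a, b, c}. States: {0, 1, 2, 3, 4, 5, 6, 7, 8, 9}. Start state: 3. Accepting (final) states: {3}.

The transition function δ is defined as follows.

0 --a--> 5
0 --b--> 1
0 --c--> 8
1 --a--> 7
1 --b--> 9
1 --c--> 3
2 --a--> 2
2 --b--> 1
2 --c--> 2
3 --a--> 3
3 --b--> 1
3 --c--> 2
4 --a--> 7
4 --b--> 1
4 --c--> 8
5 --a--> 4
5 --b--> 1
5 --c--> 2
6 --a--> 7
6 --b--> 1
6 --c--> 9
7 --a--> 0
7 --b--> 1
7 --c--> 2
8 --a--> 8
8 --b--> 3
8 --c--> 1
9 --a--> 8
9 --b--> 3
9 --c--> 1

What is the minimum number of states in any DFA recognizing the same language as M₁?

Reachable states from the start: {0,1,2,3,4,5,7,8,9}. Unreachable: {6} — drop them.
Initial partition by acceptance: {3} | {0,1,2,4,5,7,8,9}.
Refine {0,1,2,4,5,7,8,9} on symbol b: members go to different blocks, giving {0,1,2,4,5,7} and {8,9}.
On input b, block {0,1,2,4,5,7} splits into {0,2,4,5,7} and {1}.
Split {0,2,4,5,7} by δ(·,c) → {2,5,7} and {0,4}.
Refine {2,5,7} on symbol a: members go to different blocks, giving {5,7} and {2}.
Stable partition: {3} | {5,7} | {8,9} | {1} | {0,4} | {2} — 6 equivalence classes.

6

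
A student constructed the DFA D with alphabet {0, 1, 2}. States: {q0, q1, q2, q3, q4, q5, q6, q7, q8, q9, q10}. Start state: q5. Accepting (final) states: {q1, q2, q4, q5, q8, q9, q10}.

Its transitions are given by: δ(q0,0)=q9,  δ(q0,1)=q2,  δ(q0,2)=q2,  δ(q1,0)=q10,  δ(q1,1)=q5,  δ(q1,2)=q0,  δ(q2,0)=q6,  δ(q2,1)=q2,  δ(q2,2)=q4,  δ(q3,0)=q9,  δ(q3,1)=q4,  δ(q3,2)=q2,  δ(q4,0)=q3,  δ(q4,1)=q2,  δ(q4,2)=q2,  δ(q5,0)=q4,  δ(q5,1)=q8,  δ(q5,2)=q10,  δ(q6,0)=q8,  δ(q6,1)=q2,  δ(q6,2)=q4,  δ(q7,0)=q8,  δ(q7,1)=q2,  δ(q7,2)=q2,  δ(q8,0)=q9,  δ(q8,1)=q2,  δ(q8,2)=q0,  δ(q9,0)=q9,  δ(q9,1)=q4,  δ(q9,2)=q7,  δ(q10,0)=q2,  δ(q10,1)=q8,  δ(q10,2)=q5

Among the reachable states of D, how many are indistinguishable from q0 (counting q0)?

Reachable states from the start: {q0,q2,q3,q4,q5,q6,q7,q8,q9,q10}. Unreachable: {q1} — drop them.
Start with accepting vs non-accepting: {q2,q4,q5,q8,q9,q10} | {q0,q3,q6,q7}.
Refine {q2,q4,q5,q8,q9,q10} on symbol 0: members go to different blocks, giving {q5,q8,q9,q10} and {q2,q4}.
Split {q5,q8,q9,q10} by δ(·,0) → {q5,q10} and {q8,q9}.
The partition is now stable with 4 blocks: {q5,q10} | {q0,q3,q6,q7} | {q2,q4} | {q8,q9}.
State q0 belongs to the block {q0,q3,q6,q7}, which has 4 states.

4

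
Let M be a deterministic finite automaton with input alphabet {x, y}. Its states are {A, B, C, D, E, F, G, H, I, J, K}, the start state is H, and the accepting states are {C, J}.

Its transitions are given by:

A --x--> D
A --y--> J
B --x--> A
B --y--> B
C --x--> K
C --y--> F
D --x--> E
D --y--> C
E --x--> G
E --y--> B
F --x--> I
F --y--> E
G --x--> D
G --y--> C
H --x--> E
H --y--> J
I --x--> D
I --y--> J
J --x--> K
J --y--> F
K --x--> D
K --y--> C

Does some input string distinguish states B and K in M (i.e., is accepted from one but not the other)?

P0 = {C,J} | {A,B,D,E,F,G,H,I,K}.
Refine {A,B,D,E,F,G,H,I,K} on symbol y: members go to different blocks, giving {A,D,G,H,I,K} and {B,E,F}.
On input x, block {A,D,G,H,I,K} splits into {A,G,I,K} and {D,H}.
No further refinement is possible. Final partition (4 blocks): {C,J} | {A,G,I,K} | {B,E,F} | {D,H}.
B and K end up in different blocks, so they are distinguishable. For instance, the string 'y' is accepted from only K.

Yes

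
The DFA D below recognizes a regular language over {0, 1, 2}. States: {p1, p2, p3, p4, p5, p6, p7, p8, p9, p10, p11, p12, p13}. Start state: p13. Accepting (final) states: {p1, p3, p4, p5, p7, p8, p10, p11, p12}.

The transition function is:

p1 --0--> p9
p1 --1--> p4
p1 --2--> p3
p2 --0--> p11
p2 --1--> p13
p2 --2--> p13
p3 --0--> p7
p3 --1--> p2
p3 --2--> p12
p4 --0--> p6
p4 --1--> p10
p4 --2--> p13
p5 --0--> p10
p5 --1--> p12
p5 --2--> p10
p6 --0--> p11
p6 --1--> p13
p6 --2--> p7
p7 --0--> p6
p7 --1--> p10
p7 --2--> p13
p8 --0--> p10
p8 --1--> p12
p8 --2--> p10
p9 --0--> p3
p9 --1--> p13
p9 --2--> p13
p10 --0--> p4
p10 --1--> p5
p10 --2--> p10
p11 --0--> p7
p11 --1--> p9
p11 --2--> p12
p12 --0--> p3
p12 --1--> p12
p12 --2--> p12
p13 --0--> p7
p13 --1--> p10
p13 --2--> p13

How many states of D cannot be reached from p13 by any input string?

2

Starting at p13 and following transitions, the reachable set is {p2, p3, p4, p5, p6, p7, p9, p10, p11, p12, p13}. That leaves p1, p8 unreachable — 2 in total.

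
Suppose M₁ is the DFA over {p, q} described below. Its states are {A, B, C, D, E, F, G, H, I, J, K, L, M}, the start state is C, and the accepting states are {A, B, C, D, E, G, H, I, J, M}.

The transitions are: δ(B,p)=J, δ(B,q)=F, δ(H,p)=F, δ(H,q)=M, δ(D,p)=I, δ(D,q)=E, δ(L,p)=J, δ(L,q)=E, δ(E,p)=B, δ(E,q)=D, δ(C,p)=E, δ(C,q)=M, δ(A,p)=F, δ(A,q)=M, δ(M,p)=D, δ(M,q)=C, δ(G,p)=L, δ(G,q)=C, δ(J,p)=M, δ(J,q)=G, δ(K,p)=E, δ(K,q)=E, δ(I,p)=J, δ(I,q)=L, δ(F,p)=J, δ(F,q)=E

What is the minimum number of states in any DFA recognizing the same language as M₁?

6

First remove the unreachable states {A,H,K}; 10 states remain.
Initial partition by acceptance: {B,C,D,E,G,I,J,M} | {F,L}.
Split {B,C,D,E,G,I,J,M} by δ(·,p) → {B,C,D,E,I,J,M} and {G}.
Refine {B,C,D,E,I,J,M} on symbol q: members go to different blocks, giving {C,D,E,M} and {B,I} and {J}.
On input p, block {C,D,E,M} splits into {C,M} and {D,E}.
Stable partition: {C,M} | {F,L} | {G} | {B,I} | {J} | {D,E} — 6 equivalence classes.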